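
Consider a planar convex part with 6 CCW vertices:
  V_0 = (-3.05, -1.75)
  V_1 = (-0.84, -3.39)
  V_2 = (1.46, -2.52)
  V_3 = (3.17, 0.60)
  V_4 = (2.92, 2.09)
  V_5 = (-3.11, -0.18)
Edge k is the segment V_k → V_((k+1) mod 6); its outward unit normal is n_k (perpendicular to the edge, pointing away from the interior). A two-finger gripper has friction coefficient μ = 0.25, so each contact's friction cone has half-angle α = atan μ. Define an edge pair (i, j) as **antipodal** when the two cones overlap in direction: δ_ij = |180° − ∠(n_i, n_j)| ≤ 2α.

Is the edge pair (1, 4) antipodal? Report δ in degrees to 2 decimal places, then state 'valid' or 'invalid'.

δ = 0.09°, valid

α = atan 0.25 = 14.04°;  2α = 28.07°
edge 1: e_1 = (+2.30, +0.87);  n_1 = (+0.3538, -0.9353)
edge 4: e_4 = (-6.03, -2.27);  n_4 = (-0.3523, +0.9359)
∠(n_1, n_4) = 179.91°
δ = |180° − 179.91°| = 0.09°
0.09° ≤ 2α = 28.07°  →  valid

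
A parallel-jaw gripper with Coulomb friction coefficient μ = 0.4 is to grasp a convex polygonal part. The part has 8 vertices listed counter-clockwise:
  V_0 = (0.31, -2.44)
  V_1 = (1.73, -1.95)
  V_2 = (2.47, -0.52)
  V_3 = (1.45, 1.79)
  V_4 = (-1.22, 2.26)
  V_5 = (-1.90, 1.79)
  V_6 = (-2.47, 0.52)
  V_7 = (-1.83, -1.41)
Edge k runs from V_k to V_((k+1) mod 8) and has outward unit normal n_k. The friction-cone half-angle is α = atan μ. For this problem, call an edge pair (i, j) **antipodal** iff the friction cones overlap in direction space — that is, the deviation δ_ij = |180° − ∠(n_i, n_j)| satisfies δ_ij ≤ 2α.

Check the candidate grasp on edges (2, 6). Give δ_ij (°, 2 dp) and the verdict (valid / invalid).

δ = 5.48°, valid

α = atan 0.4 = 21.80°;  2α = 43.60°
edge 2: e_2 = (-1.02, +2.31);  n_2 = (+0.9148, +0.4039)
edge 6: e_6 = (+0.64, -1.93);  n_6 = (-0.9492, -0.3148)
∠(n_2, n_6) = 174.52°
δ = |180° − 174.52°| = 5.48°
5.48° ≤ 2α = 43.60°  →  valid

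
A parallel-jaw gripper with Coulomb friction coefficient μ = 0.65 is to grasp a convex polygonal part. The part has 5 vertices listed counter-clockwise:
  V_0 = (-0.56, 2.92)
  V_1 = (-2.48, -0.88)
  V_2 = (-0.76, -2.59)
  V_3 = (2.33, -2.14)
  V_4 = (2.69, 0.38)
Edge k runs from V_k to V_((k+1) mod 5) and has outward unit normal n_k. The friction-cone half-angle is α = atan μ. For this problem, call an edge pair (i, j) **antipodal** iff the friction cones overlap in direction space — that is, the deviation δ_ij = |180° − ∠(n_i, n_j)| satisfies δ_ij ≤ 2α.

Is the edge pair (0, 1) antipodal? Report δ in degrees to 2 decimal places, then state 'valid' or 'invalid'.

δ = 108.03°, invalid

α = atan 0.65 = 33.02°;  2α = 66.05°
edge 0: e_0 = (-1.92, -3.80);  n_0 = (-0.8925, +0.4510)
edge 1: e_1 = (+1.72, -1.71);  n_1 = (-0.7050, -0.7092)
∠(n_0, n_1) = 71.97°
δ = |180° − 71.97°| = 108.03°
108.03° > 2α = 66.05°  →  invalid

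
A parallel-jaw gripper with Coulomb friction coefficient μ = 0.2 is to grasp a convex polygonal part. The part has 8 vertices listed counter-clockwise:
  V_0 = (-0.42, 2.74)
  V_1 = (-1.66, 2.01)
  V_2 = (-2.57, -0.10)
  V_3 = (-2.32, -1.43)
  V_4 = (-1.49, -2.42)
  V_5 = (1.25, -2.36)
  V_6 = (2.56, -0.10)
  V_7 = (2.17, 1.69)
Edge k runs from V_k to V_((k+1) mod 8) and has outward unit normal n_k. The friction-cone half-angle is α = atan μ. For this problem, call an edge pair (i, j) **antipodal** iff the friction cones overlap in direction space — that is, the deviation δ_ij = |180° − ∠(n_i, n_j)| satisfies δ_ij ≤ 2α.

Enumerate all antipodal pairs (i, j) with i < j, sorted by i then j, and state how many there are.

count = 2; pairs: (1,5), (2,6)

α = atan 0.2 = 11.31°;  2α = 22.62°
n_0 = (-0.5073, +0.8618)
n_1 = (-0.9182, +0.3960)
n_2 = (-0.9828, -0.1847)
n_3 = (-0.7663, -0.6425)
n_4 = (+0.0219, -0.9998)
n_5 = (+0.8652, -0.5015)
n_6 = (+0.9771, +0.2129)
n_7 = (+0.3757, +0.9267)
  (0,1): δ = 143.82°  ·
  (0,2): δ = 109.84°  ·
  (0,3): δ = 80.51°  ·
  (0,4): δ = 29.23°  ·
  (0,5): δ = 29.42°  ·
  (0,6): δ = 71.81°  ·
  (0,7): δ = 127.45°  ·
  (1,2): δ = 146.02°  ·
  (1,3): δ = 116.69°  ·
  (1,4): δ = 65.42°  ·
  (1,5): δ = 6.77°  ✓
  (1,6): δ = 35.62°  ·
  (1,7): δ = 91.26°  ·
  (2,3): δ = 150.67°  ·
  (2,4): δ = 99.39°  ·
  (2,5): δ = 40.74°  ·
  (2,6): δ = 1.65°  ✓
  (2,7): δ = 57.29°  ·
  (3,4): δ = 128.72°  ·
  (3,5): δ = 70.07°  ·
  (3,6): δ = 27.68°  ·
  (3,7): δ = 27.96°  ·
  (4,5): δ = 121.35°  ·
  (4,6): δ = 78.96°  ·
  (4,7): δ = 23.32°  ·
  (5,6): δ = 137.61°  ·
  (5,7): δ = 81.97°  ·
  (6,7): δ = 124.36°  ·
antipodal pairs: 2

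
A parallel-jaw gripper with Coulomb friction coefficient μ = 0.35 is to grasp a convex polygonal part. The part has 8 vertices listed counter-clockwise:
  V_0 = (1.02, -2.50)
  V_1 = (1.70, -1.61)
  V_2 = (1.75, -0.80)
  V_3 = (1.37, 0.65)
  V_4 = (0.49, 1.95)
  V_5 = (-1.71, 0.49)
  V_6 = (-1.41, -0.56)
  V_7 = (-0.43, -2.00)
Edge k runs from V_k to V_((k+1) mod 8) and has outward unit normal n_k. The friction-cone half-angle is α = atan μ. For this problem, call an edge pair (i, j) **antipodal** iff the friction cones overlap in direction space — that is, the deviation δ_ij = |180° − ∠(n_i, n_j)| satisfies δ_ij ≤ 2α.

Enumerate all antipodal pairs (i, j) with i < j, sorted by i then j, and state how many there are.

α = atan 0.35 = 19.29°;  2α = 38.58°
n_0 = (+0.7946, -0.6071)
n_1 = (+0.9981, -0.0616)
n_2 = (+0.9673, +0.2535)
n_3 = (+0.8281, +0.5606)
n_4 = (-0.5530, +0.8332)
n_5 = (-0.9615, -0.2747)
n_6 = (-0.8267, -0.5626)
n_7 = (-0.3260, -0.9454)
  (0,1): δ = 146.15°  ·
  (0,2): δ = 127.93°  ·
  (0,3): δ = 108.52°  ·
  (0,4): δ = 19.05°  ✓
  (0,5): δ = 53.33°  ·
  (0,6): δ = 71.62°  ·
  (0,7): δ = 108.36°  ·
  (1,2): δ = 161.78°  ·
  (1,3): δ = 142.37°  ·
  (1,4): δ = 52.90°  ·
  (1,5): δ = 19.48°  ✓
  (1,6): δ = 37.77°  ✓
  (1,7): δ = 74.51°  ·
  (2,3): δ = 160.59°  ·
  (2,4): δ = 71.12°  ·
  (2,5): δ = 1.26°  ✓
  (2,6): δ = 19.55°  ✓
  (2,7): δ = 56.29°  ·
  (3,4): δ = 90.53°  ·
  (3,5): δ = 18.15°  ✓
  (3,6): δ = 0.14°  ✓
  (3,7): δ = 36.88°  ✓
  (4,5): δ = 107.62°  ·
  (4,6): δ = 89.33°  ·
  (4,7): δ = 52.60°  ·
  (5,6): δ = 161.71°  ·
  (5,7): δ = 124.97°  ·
  (6,7): δ = 143.26°  ·
antipodal pairs: 8

count = 8; pairs: (0,4), (1,5), (1,6), (2,5), (2,6), (3,5), (3,6), (3,7)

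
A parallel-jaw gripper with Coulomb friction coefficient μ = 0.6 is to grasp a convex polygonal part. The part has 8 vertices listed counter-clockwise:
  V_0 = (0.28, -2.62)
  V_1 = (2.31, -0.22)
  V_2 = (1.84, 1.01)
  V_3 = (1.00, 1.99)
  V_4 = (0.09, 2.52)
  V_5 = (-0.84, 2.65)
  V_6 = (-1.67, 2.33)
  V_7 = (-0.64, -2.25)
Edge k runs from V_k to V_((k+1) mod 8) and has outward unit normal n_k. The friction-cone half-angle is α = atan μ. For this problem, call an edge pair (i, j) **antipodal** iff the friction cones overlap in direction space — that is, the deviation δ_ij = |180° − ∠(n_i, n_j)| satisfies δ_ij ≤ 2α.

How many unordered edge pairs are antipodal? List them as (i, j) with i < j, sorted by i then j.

count = 11; pairs: (0,4), (0,5), (0,6), (1,6), (1,7), (2,6), (2,7), (3,6), (3,7), (4,7), (5,7)

α = atan 0.6 = 30.96°;  2α = 61.93°
n_0 = (+0.7635, -0.6458)
n_1 = (+0.9341, +0.3569)
n_2 = (+0.7593, +0.6508)
n_3 = (+0.5033, +0.8641)
n_4 = (+0.1384, +0.9904)
n_5 = (-0.3597, +0.9331)
n_6 = (-0.9756, -0.2194)
n_7 = (-0.3731, -0.9278)
  (0,1): δ = 118.86°  ·
  (0,2): δ = 99.17°  ·
  (0,3): δ = 79.99°  ·
  (0,4): δ = 57.73°  ✓
  (0,5): δ = 28.69°  ✓
  (0,6): δ = 52.90°  ✓
  (0,7): δ = 108.32°  ·
  (1,2): δ = 160.31°  ·
  (1,3): δ = 141.13°  ·
  (1,4): δ = 118.87°  ·
  (1,5): δ = 89.83°  ·
  (1,6): δ = 8.24°  ✓
  (1,7): δ = 47.18°  ✓
  (2,3): δ = 160.82°  ·
  (2,4): δ = 138.56°  ·
  (2,5): δ = 109.52°  ·
  (2,6): δ = 27.93°  ✓
  (2,7): δ = 27.49°  ✓
  (3,4): δ = 157.74°  ·
  (3,5): δ = 128.70°  ·
  (3,6): δ = 47.11°  ✓
  (3,7): δ = 8.31°  ✓
  (4,5): δ = 150.96°  ·
  (4,6): δ = 69.37°  ·
  (4,7): δ = 13.95°  ✓
  (5,6): δ = 98.41°  ·
  (5,7): δ = 42.99°  ✓
  (6,7): δ = 124.58°  ·
antipodal pairs: 11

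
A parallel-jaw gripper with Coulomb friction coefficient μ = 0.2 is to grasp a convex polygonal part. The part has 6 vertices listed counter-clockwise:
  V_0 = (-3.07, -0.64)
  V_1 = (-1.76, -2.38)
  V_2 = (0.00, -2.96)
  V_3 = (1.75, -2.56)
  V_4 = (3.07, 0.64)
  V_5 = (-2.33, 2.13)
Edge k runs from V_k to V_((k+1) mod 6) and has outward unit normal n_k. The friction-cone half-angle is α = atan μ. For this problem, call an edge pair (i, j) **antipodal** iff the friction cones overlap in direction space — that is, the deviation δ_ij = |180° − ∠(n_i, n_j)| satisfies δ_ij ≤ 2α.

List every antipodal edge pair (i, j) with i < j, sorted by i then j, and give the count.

α = atan 0.2 = 11.31°;  2α = 22.62°
n_0 = (-0.7989, -0.6015)
n_1 = (-0.3130, -0.9498)
n_2 = (+0.2228, -0.9749)
n_3 = (+0.9244, -0.3813)
n_4 = (+0.2660, +0.9640)
n_5 = (-0.9661, +0.2581)
  (0,1): δ = 145.21°  ·
  (0,2): δ = 114.10°  ·
  (0,3): δ = 59.39°  ·
  (0,4): δ = 37.60°  ·
  (0,5): δ = 128.07°  ·
  (1,2): δ = 148.89°  ·
  (1,3): δ = 94.18°  ·
  (1,4): δ = 2.81°  ✓
  (1,5): δ = 93.28°  ·
  (2,3): δ = 125.29°  ·
  (2,4): δ = 28.30°  ·
  (2,5): δ = 62.17°  ·
  (3,4): δ = 83.01°  ·
  (3,5): δ = 7.46°  ✓
  (4,5): δ = 89.53°  ·
antipodal pairs: 2

count = 2; pairs: (1,4), (3,5)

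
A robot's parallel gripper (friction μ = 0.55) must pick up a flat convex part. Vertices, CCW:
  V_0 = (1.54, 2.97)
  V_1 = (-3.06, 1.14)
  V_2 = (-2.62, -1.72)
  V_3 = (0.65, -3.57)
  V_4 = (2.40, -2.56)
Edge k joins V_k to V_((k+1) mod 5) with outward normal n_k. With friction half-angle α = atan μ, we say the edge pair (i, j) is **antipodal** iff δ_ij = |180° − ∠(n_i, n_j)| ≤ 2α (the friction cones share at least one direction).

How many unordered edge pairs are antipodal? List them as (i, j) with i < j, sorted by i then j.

α = atan 0.55 = 28.81°;  2α = 57.62°
n_0 = (-0.3696, +0.9292)
n_1 = (-0.9884, -0.1521)
n_2 = (-0.4924, -0.8704)
n_3 = (+0.4999, -0.8661)
n_4 = (+0.9881, +0.1537)
  (0,1): δ = 102.95°  ·
  (0,2): δ = 51.19°  ✓
  (0,3): δ = 8.30°  ✓
  (0,4): δ = 77.15°  ·
  (1,2): δ = 128.25°  ·
  (1,3): δ = 68.76°  ·
  (1,4): δ = 0.09°  ✓
  (2,3): δ = 120.51°  ·
  (2,4): δ = 51.66°  ✓
  (3,4): δ = 111.15°  ·
antipodal pairs: 4

count = 4; pairs: (0,2), (0,3), (1,4), (2,4)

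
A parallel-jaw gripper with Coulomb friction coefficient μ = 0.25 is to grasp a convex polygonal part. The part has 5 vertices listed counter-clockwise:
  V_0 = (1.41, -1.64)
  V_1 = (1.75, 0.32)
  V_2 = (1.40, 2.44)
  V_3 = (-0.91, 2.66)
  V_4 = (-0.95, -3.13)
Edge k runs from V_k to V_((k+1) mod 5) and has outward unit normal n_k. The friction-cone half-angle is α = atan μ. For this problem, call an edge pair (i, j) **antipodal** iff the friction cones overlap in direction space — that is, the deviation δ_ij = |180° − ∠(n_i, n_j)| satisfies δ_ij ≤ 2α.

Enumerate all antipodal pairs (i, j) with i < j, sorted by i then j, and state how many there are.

count = 2; pairs: (0,3), (1,3)

α = atan 0.25 = 14.04°;  2α = 28.07°
n_0 = (+0.9853, -0.1709)
n_1 = (+0.9866, +0.1629)
n_2 = (+0.0948, +0.9955)
n_3 = (-1.0000, +0.0069)
n_4 = (+0.5339, -0.8456)
  (0,1): δ = 160.78°  ·
  (0,2): δ = 85.60°  ·
  (0,3): δ = 9.45°  ✓
  (0,4): δ = 132.11°  ·
  (1,2): δ = 104.81°  ·
  (1,3): δ = 9.77°  ✓
  (1,4): δ = 112.89°  ·
  (2,3): δ = 84.96°  ·
  (2,4): δ = 37.71°  ·
  (3,4): δ = 57.34°  ·
antipodal pairs: 2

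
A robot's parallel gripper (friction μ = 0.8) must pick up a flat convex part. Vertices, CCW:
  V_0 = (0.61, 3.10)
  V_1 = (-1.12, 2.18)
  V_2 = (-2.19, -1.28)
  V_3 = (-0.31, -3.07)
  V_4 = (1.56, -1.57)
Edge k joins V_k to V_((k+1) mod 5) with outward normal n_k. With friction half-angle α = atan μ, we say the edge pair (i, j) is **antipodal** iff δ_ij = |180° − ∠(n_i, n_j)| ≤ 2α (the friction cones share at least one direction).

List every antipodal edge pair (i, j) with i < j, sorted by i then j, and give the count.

count = 6; pairs: (0,2), (0,3), (0,4), (1,3), (1,4), (2,4)

α = atan 0.8 = 38.66°;  2α = 77.32°
n_0 = (-0.4695, +0.8829)
n_1 = (-0.9554, +0.2954)
n_2 = (-0.6896, -0.7242)
n_3 = (+0.6257, -0.7801)
n_4 = (+0.9799, +0.1993)
  (0,1): δ = 135.19°  ·
  (0,2): δ = 71.60°  ✓
  (0,3): δ = 10.73°  ✓
  (0,4): δ = 73.49°  ✓
  (1,2): δ = 116.41°  ·
  (1,3): δ = 34.08°  ✓
  (1,4): δ = 28.68°  ✓
  (2,3): δ = 97.67°  ·
  (2,4): δ = 34.91°  ✓
  (3,4): δ = 117.24°  ·
antipodal pairs: 6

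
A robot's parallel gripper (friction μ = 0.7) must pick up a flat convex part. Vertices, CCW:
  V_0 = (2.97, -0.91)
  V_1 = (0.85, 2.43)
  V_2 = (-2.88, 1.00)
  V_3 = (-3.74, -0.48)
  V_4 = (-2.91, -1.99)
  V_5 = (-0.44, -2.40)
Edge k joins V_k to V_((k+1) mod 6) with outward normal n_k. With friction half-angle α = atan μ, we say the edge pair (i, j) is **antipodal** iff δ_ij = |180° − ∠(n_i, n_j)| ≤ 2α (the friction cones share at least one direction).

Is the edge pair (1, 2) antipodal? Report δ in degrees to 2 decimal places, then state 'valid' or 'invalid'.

δ = 141.14°, invalid

α = atan 0.7 = 34.99°;  2α = 69.98°
edge 1: e_1 = (-3.73, -1.43);  n_1 = (-0.3580, +0.9337)
edge 2: e_2 = (-0.86, -1.48);  n_2 = (-0.8646, +0.5024)
∠(n_1, n_2) = 38.86°
δ = |180° − 38.86°| = 141.14°
141.14° > 2α = 69.98°  →  invalid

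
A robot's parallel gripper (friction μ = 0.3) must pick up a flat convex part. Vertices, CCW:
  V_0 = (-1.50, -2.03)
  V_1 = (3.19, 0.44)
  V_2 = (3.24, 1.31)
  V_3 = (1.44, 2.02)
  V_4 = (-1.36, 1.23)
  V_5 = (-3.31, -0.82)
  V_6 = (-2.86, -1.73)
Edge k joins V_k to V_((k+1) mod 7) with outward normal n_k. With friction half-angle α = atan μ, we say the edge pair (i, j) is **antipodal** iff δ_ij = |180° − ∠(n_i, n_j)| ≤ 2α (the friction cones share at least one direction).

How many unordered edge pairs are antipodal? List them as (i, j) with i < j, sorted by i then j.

count = 5; pairs: (0,3), (0,4), (1,5), (2,6), (3,6)

α = atan 0.3 = 16.70°;  2α = 33.40°
n_0 = (+0.4660, -0.8848)
n_1 = (+0.9984, -0.0574)
n_2 = (+0.3669, +0.9302)
n_3 = (-0.2715, +0.9624)
n_4 = (-0.7246, +0.6892)
n_5 = (-0.8964, -0.4433)
n_6 = (-0.2154, -0.9765)
  (0,1): δ = 121.06°  ·
  (0,2): δ = 49.30°  ·
  (0,3): δ = 12.02°  ✓
  (0,4): δ = 18.66°  ✓
  (0,5): δ = 88.54°  ·
  (0,6): δ = 139.79°  ·
  (1,2): δ = 108.24°  ·
  (1,3): δ = 70.95°  ·
  (1,4): δ = 40.28°  ·
  (1,5): δ = 29.60°  ✓
  (1,6): δ = 80.85°  ·
  (2,3): δ = 142.72°  ·
  (2,4): δ = 112.04°  ·
  (2,5): δ = 42.16°  ·
  (2,6): δ = 9.09°  ✓
  (3,4): δ = 149.32°  ·
  (3,5): δ = 79.44°  ·
  (3,6): δ = 28.20°  ✓
  (4,5): δ = 110.12°  ·
  (4,6): δ = 58.87°  ·
  (5,6): δ = 128.75°  ·
antipodal pairs: 5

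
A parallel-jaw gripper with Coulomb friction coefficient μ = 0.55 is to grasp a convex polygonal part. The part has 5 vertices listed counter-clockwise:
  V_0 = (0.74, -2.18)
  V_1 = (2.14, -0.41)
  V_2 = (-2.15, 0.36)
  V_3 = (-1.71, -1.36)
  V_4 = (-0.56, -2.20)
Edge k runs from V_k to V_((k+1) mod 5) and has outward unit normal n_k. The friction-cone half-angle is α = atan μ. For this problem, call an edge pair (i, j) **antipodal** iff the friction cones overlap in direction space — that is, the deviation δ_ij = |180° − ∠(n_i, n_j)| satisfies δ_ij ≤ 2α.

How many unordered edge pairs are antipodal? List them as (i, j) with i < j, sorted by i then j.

α = atan 0.55 = 28.81°;  2α = 57.62°
n_0 = (+0.7843, -0.6204)
n_1 = (+0.1767, +0.9843)
n_2 = (-0.9688, -0.2478)
n_3 = (-0.5898, -0.8075)
n_4 = (+0.0154, -0.9999)
  (0,1): δ = 61.83°  ·
  (0,2): δ = 52.69°  ✓
  (0,3): δ = 92.20°  ·
  (0,4): δ = 129.22°  ·
  (1,2): δ = 65.48°  ·
  (1,3): δ = 25.97°  ✓
  (1,4): δ = 11.06°  ✓
  (2,3): δ = 140.50°  ·
  (2,4): δ = 103.47°  ·
  (3,4): δ = 142.97°  ·
antipodal pairs: 3

count = 3; pairs: (0,2), (1,3), (1,4)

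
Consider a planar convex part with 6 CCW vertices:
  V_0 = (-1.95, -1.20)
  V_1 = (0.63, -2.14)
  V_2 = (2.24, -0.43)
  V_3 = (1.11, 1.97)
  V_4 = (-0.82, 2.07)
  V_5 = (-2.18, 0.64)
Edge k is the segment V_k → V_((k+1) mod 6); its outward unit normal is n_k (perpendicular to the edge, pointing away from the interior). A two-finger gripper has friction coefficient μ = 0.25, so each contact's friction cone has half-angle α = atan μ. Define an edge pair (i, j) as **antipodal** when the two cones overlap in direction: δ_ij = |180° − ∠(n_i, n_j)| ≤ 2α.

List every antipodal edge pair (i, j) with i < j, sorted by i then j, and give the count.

count = 3; pairs: (0,3), (1,4), (2,5)

α = atan 0.25 = 14.04°;  2α = 28.07°
n_0 = (-0.3423, -0.9396)
n_1 = (+0.7281, -0.6855)
n_2 = (+0.9047, +0.4260)
n_3 = (+0.0517, +0.9987)
n_4 = (-0.7246, +0.6891)
n_5 = (-0.9923, -0.1240)
  (0,1): δ = 113.26°  ·
  (0,2): δ = 44.77°  ·
  (0,3): δ = 17.05°  ✓
  (0,4): δ = 66.46°  ·
  (0,5): δ = 117.14°  ·
  (1,2): δ = 111.51°  ·
  (1,3): δ = 49.69°  ·
  (1,4): δ = 0.29°  ✓
  (1,5): δ = 50.40°  ·
  (2,3): δ = 118.18°  ·
  (2,4): δ = 68.78°  ·
  (2,5): δ = 18.09°  ✓
  (3,4): δ = 130.60°  ·
  (3,5): δ = 79.91°  ·
  (4,5): δ = 129.31°  ·
antipodal pairs: 3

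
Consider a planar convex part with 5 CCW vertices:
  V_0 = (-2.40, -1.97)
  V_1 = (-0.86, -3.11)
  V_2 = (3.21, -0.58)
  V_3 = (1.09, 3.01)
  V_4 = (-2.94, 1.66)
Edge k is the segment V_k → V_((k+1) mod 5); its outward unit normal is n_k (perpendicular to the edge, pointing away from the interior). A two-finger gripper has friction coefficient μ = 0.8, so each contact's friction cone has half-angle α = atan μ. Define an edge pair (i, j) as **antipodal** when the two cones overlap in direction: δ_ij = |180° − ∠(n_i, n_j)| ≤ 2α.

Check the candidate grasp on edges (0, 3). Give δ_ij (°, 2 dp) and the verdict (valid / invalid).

δ = 55.03°, valid

α = atan 0.8 = 38.66°;  2α = 77.32°
edge 0: e_0 = (+1.54, -1.14);  n_0 = (-0.5950, -0.8037)
edge 3: e_3 = (-4.03, -1.35);  n_3 = (-0.3176, +0.9482)
∠(n_0, n_3) = 124.97°
δ = |180° − 124.97°| = 55.03°
55.03° ≤ 2α = 77.32°  →  valid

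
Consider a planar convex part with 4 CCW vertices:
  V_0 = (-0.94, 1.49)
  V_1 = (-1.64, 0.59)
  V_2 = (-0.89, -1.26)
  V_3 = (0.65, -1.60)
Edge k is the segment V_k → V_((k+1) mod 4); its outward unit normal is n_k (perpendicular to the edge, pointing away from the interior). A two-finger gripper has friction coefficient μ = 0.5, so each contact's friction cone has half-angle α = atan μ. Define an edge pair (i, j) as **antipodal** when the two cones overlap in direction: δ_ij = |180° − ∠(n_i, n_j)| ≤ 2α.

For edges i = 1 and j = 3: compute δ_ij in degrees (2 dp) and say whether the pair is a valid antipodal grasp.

α = atan 0.5 = 26.57°;  2α = 53.13°
edge 1: e_1 = (+0.75, -1.85);  n_1 = (-0.9267, -0.3757)
edge 3: e_3 = (-1.59, +3.09);  n_3 = (+0.8892, +0.4575)
∠(n_1, n_3) = 174.84°
δ = |180° − 174.84°| = 5.16°
5.16° ≤ 2α = 53.13°  →  valid

δ = 5.16°, valid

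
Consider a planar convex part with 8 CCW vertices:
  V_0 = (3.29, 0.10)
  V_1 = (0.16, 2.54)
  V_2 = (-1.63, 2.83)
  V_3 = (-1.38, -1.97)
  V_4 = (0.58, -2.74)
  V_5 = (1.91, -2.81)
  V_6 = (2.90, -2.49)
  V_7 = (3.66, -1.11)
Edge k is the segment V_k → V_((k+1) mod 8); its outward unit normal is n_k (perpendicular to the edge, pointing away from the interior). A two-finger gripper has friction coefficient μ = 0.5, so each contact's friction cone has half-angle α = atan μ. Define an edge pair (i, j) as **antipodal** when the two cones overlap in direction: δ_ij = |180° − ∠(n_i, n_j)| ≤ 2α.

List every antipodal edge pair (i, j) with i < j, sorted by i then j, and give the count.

α = atan 0.5 = 26.57°;  2α = 53.13°
n_0 = (+0.6148, +0.7887)
n_1 = (+0.1599, +0.9871)
n_2 = (-0.9986, -0.0520)
n_3 = (-0.3657, -0.9308)
n_4 = (-0.0526, -0.9986)
n_5 = (+0.3076, -0.9515)
n_6 = (+0.8759, -0.4824)
n_7 = (+0.9563, +0.2924)
  (0,1): δ = 151.26°  ·
  (0,2): δ = 49.08°  ✓
  (0,3): δ = 16.49°  ✓
  (0,4): δ = 34.93°  ✓
  (0,5): δ = 55.85°  ·
  (0,6): δ = 99.10°  ·
  (0,7): δ = 144.94°  ·
  (1,2): δ = 77.82°  ·
  (1,3): δ = 12.25°  ✓
  (1,4): δ = 6.19°  ✓
  (1,5): δ = 27.12°  ✓
  (1,6): δ = 70.36°  ·
  (1,7): δ = 116.21°  ·
  (2,3): δ = 114.43°  ·
  (2,4): δ = 95.99°  ·
  (2,5): δ = 75.07°  ·
  (2,6): δ = 31.82°  ✓
  (2,7): δ = 14.02°  ✓
  (3,4): δ = 161.57°  ·
  (3,5): δ = 140.64°  ·
  (3,6): δ = 97.39°  ·
  (3,7): δ = 51.55°  ✓
  (4,5): δ = 159.07°  ·
  (4,6): δ = 115.83°  ·
  (4,7): δ = 69.98°  ·
  (5,6): δ = 136.76°  ·
  (5,7): δ = 90.91°  ·
  (6,7): δ = 134.15°  ·
antipodal pairs: 9

count = 9; pairs: (0,2), (0,3), (0,4), (1,3), (1,4), (1,5), (2,6), (2,7), (3,7)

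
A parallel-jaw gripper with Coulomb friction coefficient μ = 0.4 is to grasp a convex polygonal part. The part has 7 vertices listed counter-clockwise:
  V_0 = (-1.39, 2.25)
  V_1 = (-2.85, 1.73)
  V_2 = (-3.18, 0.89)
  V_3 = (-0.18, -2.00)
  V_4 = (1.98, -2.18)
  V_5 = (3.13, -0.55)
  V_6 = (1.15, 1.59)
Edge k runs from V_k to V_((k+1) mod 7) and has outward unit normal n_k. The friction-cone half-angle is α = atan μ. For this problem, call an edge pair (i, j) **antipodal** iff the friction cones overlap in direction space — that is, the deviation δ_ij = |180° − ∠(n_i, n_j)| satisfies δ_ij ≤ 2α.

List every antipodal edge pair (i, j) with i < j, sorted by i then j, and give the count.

α = atan 0.4 = 21.80°;  2α = 43.60°
n_0 = (-0.3355, +0.9420)
n_1 = (-0.9308, +0.3657)
n_2 = (-0.6938, -0.7202)
n_3 = (-0.0830, -0.9965)
n_4 = (+0.8171, -0.5765)
n_5 = (+0.7340, +0.6791)
n_6 = (+0.2515, +0.9679)
  (0,1): δ = 131.05°  ·
  (0,2): δ = 63.53°  ·
  (0,3): δ = 24.37°  ✓
  (0,4): δ = 35.19°  ✓
  (0,5): δ = 113.17°  ·
  (0,6): δ = 145.83°  ·
  (1,2): δ = 112.48°  ·
  (1,3): δ = 73.32°  ·
  (1,4): δ = 13.76°  ✓
  (1,5): δ = 64.22°  ·
  (1,6): δ = 96.88°  ·
  (2,3): δ = 140.83°  ·
  (2,4): δ = 81.27°  ·
  (2,5): δ = 3.29°  ✓
  (2,6): δ = 29.36°  ✓
  (3,4): δ = 120.44°  ·
  (3,5): δ = 42.46°  ✓
  (3,6): δ = 9.80°  ✓
  (4,5): δ = 102.02°  ·
  (4,6): δ = 69.36°  ·
  (5,6): δ = 147.34°  ·
antipodal pairs: 7

count = 7; pairs: (0,3), (0,4), (1,4), (2,5), (2,6), (3,5), (3,6)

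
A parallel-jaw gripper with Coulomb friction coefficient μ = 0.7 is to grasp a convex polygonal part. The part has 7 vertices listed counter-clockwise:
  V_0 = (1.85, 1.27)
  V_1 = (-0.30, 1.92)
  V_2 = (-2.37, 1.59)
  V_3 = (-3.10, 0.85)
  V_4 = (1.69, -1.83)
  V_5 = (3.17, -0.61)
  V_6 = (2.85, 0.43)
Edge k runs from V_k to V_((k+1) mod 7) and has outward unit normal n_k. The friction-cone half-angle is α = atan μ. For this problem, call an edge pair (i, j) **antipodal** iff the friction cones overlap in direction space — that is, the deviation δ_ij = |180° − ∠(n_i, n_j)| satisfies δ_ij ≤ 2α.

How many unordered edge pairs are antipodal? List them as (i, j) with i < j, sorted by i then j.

count = 8; pairs: (0,3), (0,4), (1,3), (1,4), (2,4), (2,5), (3,5), (3,6)

α = atan 0.7 = 34.99°;  2α = 69.98°
n_0 = (+0.2894, +0.9572)
n_1 = (-0.1574, +0.9875)
n_2 = (-0.7119, +0.7023)
n_3 = (-0.4883, -0.8727)
n_4 = (+0.6361, -0.7716)
n_5 = (+0.9558, +0.2941)
n_6 = (+0.6432, +0.7657)
  (0,1): δ = 154.12°  ·
  (0,2): δ = 117.79°  ·
  (0,3): δ = 12.41°  ✓
  (0,4): δ = 56.32°  ✓
  (0,5): δ = 123.92°  ·
  (0,6): δ = 156.79°  ·
  (1,2): δ = 143.67°  ·
  (1,3): δ = 38.28°  ✓
  (1,4): δ = 30.44°  ✓
  (1,5): δ = 98.04°  ·
  (1,6): δ = 130.91°  ·
  (2,3): δ = 74.62°  ·
  (2,4): δ = 5.89°  ✓
  (2,5): δ = 61.71°  ✓
  (2,6): δ = 94.58°  ·
  (3,4): δ = 111.27°  ·
  (3,5): δ = 43.67°  ✓
  (3,6): δ = 10.80°  ✓
  (4,5): δ = 112.40°  ·
  (4,6): δ = 79.53°  ·
  (5,6): δ = 147.13°  ·
antipodal pairs: 8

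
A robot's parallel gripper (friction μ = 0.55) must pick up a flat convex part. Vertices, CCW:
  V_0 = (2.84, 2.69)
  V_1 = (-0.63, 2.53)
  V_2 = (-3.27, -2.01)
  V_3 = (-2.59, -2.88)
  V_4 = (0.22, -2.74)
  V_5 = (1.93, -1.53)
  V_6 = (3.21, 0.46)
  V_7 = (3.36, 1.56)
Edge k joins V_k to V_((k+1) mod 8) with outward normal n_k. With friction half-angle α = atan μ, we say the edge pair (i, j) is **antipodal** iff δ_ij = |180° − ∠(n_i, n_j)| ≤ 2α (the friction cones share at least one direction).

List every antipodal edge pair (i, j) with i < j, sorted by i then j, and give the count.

α = atan 0.55 = 28.81°;  2α = 57.62°
n_0 = (-0.0461, +0.9989)
n_1 = (-0.8645, +0.5027)
n_2 = (-0.7879, -0.6158)
n_3 = (+0.0498, -0.9988)
n_4 = (+0.5776, -0.8163)
n_5 = (+0.8410, -0.5410)
n_6 = (+0.9908, -0.1351)
n_7 = (+0.9084, +0.4180)
  (0,1): δ = 122.82°  ·
  (0,2): δ = 54.63°  ✓
  (0,3): δ = 0.21°  ✓
  (0,4): δ = 32.64°  ✓
  (0,5): δ = 54.61°  ✓
  (0,6): δ = 79.59°  ·
  (0,7): δ = 112.07°  ·
  (1,2): δ = 111.81°  ·
  (1,3): δ = 56.97°  ✓
  (1,4): δ = 24.54°  ✓
  (1,5): δ = 2.57°  ✓
  (1,6): δ = 22.41°  ✓
  (1,7): δ = 54.89°  ✓
  (2,3): δ = 125.16°  ·
  (2,4): δ = 92.73°  ·
  (2,5): δ = 70.76°  ·
  (2,6): δ = 45.78°  ✓
  (2,7): δ = 13.30°  ✓
  (3,4): δ = 147.57°  ·
  (3,5): δ = 125.60°  ·
  (3,6): δ = 100.62°  ·
  (3,7): δ = 68.14°  ·
  (4,5): δ = 158.03°  ·
  (4,6): δ = 133.05°  ·
  (4,7): δ = 100.57°  ·
  (5,6): δ = 155.02°  ·
  (5,7): δ = 122.54°  ·
  (6,7): δ = 147.52°  ·
antipodal pairs: 11

count = 11; pairs: (0,2), (0,3), (0,4), (0,5), (1,3), (1,4), (1,5), (1,6), (1,7), (2,6), (2,7)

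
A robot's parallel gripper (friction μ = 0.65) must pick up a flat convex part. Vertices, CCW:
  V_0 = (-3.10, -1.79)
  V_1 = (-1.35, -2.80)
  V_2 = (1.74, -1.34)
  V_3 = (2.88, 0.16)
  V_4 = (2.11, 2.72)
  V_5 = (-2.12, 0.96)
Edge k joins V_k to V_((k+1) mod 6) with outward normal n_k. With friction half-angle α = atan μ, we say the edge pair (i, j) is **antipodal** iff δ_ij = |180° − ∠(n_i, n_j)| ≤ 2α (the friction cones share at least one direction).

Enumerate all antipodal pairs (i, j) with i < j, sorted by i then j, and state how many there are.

count = 7; pairs: (0,3), (0,4), (1,4), (1,5), (2,4), (2,5), (3,5)

α = atan 0.65 = 33.02°;  2α = 66.05°
n_0 = (-0.4999, -0.8661)
n_1 = (+0.4272, -0.9042)
n_2 = (+0.7962, -0.6051)
n_3 = (+0.9576, +0.2880)
n_4 = (-0.3842, +0.9233)
n_5 = (-0.9420, +0.3357)
  (0,1): δ = 124.72°  ·
  (0,2): δ = 97.24°  ·
  (0,3): δ = 43.27°  ✓
  (0,4): δ = 52.58°  ✓
  (0,5): δ = 100.38°  ·
  (1,2): δ = 152.53°  ·
  (1,3): δ = 98.55°  ·
  (1,4): δ = 2.70°  ✓
  (1,5): δ = 45.10°  ✓
  (2,3): δ = 126.02°  ·
  (2,4): δ = 30.17°  ✓
  (2,5): δ = 17.62°  ✓
  (3,4): δ = 84.15°  ·
  (3,5): δ = 36.35°  ✓
  (4,5): δ = 132.21°  ·
antipodal pairs: 7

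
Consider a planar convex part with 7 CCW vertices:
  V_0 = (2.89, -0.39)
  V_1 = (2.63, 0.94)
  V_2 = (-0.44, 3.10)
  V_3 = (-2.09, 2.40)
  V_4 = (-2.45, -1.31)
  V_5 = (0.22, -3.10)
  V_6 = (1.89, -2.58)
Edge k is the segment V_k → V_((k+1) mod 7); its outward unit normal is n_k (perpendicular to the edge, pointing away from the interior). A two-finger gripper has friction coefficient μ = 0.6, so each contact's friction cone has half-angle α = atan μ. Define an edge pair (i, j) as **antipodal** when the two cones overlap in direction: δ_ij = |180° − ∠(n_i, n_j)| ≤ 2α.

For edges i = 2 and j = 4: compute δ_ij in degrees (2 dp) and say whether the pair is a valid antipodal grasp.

α = atan 0.6 = 30.96°;  2α = 61.93°
edge 2: e_2 = (-1.65, -0.70);  n_2 = (-0.3905, +0.9206)
edge 4: e_4 = (+2.67, -1.79);  n_4 = (-0.5569, -0.8306)
∠(n_2, n_4) = 123.17°
δ = |180° − 123.17°| = 56.83°
56.83° ≤ 2α = 61.93°  →  valid

δ = 56.83°, valid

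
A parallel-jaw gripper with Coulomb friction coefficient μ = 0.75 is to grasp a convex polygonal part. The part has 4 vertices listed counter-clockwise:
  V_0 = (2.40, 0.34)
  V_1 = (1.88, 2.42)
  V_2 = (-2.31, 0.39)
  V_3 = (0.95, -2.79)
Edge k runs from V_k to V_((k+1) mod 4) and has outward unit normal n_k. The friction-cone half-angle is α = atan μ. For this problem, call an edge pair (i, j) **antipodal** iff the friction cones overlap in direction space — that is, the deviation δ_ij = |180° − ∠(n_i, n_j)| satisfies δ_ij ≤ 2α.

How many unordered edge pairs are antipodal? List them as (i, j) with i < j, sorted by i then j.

α = atan 0.75 = 36.87°;  2α = 73.74°
n_0 = (+0.9701, +0.2425)
n_1 = (-0.4360, +0.8999)
n_2 = (-0.6983, -0.7158)
n_3 = (+0.9074, -0.4203)
  (0,1): δ = 78.19°  ·
  (0,2): δ = 31.68°  ✓
  (0,3): δ = 141.11°  ·
  (1,2): δ = 70.14°  ✓
  (1,3): δ = 39.29°  ✓
  (2,3): δ = 70.57°  ✓
antipodal pairs: 4

count = 4; pairs: (0,2), (1,2), (1,3), (2,3)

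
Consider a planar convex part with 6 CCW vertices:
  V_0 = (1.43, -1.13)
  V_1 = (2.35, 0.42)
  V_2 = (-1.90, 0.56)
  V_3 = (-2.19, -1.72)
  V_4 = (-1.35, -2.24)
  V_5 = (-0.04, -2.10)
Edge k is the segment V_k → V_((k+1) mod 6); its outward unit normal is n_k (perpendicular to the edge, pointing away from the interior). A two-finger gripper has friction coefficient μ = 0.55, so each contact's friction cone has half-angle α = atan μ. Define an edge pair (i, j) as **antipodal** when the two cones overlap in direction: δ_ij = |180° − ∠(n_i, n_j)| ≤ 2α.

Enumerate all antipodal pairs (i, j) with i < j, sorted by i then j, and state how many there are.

α = atan 0.55 = 28.81°;  2α = 57.62°
n_0 = (+0.8599, -0.5104)
n_1 = (+0.0329, +0.9995)
n_2 = (-0.9920, +0.1262)
n_3 = (-0.5264, -0.8503)
n_4 = (+0.1063, -0.9943)
n_5 = (+0.5508, -0.8347)
  (0,1): δ = 61.20°  ·
  (0,2): δ = 23.44°  ✓
  (0,3): δ = 88.93°  ·
  (0,4): δ = 126.79°  ·
  (0,5): δ = 154.11°  ·
  (1,2): δ = 95.36°  ·
  (1,3): δ = 29.87°  ✓
  (1,4): δ = 7.99°  ✓
  (1,5): δ = 35.31°  ✓
  (2,3): δ = 114.51°  ·
  (2,4): δ = 76.65°  ·
  (2,5): δ = 49.33°  ✓
  (3,4): δ = 142.14°  ·
  (3,5): δ = 114.82°  ·
  (4,5): δ = 152.68°  ·
antipodal pairs: 5

count = 5; pairs: (0,2), (1,3), (1,4), (1,5), (2,5)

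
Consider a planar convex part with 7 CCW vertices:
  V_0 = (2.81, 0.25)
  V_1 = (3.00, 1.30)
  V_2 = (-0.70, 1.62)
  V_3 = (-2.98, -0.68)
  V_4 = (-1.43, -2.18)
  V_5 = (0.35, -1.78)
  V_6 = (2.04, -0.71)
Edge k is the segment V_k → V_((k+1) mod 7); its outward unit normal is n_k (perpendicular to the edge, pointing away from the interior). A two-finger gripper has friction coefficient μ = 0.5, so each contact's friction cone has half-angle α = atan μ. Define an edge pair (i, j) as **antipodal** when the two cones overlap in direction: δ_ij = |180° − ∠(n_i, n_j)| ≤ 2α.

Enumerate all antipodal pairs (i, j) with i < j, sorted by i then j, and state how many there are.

α = atan 0.5 = 26.57°;  2α = 53.13°
n_0 = (+0.9840, -0.1781)
n_1 = (+0.0862, +0.9963)
n_2 = (-0.7102, +0.7040)
n_3 = (-0.6954, -0.7186)
n_4 = (+0.2193, -0.9757)
n_5 = (+0.5349, -0.8449)
n_6 = (+0.7801, -0.6257)
  (0,1): δ = 84.69°  ·
  (0,2): δ = 34.49°  ✓
  (0,3): δ = 56.20°  ·
  (0,4): δ = 112.92°  ·
  (0,5): δ = 132.60°  ·
  (0,6): δ = 151.52°  ·
  (1,2): δ = 129.81°  ·
  (1,3): δ = 39.12°  ✓
  (1,4): δ = 17.61°  ✓
  (1,5): δ = 37.28°  ✓
  (1,6): δ = 56.21°  ·
  (2,3): δ = 89.31°  ·
  (2,4): δ = 32.59°  ✓
  (2,5): δ = 12.91°  ✓
  (2,6): δ = 6.02°  ✓
  (3,4): δ = 123.27°  ·
  (3,5): δ = 103.60°  ·
  (3,6): δ = 84.67°  ·
  (4,5): δ = 160.33°  ·
  (4,6): δ = 141.40°  ·
  (5,6): δ = 161.07°  ·
antipodal pairs: 7

count = 7; pairs: (0,2), (1,3), (1,4), (1,5), (2,4), (2,5), (2,6)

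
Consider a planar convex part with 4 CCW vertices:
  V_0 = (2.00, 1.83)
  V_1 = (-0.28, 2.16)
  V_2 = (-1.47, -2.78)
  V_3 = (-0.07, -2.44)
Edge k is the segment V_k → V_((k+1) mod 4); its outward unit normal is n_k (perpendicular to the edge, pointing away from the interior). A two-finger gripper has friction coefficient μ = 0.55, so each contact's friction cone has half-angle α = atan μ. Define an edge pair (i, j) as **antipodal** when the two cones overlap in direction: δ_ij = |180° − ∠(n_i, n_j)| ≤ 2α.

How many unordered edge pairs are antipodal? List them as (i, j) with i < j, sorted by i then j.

count = 2; pairs: (0,2), (1,3)

α = atan 0.55 = 28.81°;  2α = 57.62°
n_0 = (+0.1432, +0.9897)
n_1 = (-0.9722, +0.2342)
n_2 = (+0.2360, -0.9718)
n_3 = (+0.8998, -0.4362)
  (0,1): δ = 95.31°  ·
  (0,2): δ = 21.89°  ✓
  (0,3): δ = 72.37°  ·
  (1,2): δ = 62.81°  ·
  (1,3): δ = 12.32°  ✓
  (2,3): δ = 129.51°  ·
antipodal pairs: 2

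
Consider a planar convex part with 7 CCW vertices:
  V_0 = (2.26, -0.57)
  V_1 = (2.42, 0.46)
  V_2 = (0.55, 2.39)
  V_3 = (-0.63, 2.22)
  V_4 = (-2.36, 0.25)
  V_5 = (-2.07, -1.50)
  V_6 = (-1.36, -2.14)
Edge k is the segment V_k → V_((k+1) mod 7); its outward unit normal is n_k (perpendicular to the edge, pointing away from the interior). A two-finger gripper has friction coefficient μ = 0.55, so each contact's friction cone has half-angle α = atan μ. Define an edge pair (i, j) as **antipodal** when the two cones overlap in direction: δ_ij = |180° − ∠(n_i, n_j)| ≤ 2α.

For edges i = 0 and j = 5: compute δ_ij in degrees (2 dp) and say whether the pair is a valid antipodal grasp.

α = atan 0.55 = 28.81°;  2α = 57.62°
edge 0: e_0 = (+0.16, +1.03);  n_0 = (+0.9881, -0.1535)
edge 5: e_5 = (+0.71, -0.64);  n_5 = (-0.6695, -0.7428)
∠(n_0, n_5) = 123.20°
δ = |180° − 123.20°| = 56.80°
56.80° ≤ 2α = 57.62°  →  valid

δ = 56.80°, valid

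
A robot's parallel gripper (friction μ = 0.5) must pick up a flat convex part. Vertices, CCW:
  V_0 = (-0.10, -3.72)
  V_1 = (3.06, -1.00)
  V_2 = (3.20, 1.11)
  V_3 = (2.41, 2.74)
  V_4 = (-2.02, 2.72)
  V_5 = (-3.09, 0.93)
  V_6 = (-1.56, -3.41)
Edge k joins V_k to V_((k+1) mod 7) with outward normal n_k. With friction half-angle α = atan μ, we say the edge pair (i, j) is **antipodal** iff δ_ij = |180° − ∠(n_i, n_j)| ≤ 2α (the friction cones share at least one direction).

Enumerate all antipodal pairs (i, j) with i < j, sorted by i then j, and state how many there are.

α = atan 0.5 = 26.57°;  2α = 53.13°
n_0 = (+0.6524, -0.7579)
n_1 = (+0.9978, -0.0662)
n_2 = (+0.8999, +0.4361)
n_3 = (-0.0045, +1.0000)
n_4 = (-0.8583, +0.5131)
n_5 = (-0.9431, -0.3325)
n_6 = (-0.2077, -0.9782)
  (0,1): δ = 134.52°  ·
  (0,2): δ = 104.86°  ·
  (0,3): δ = 40.46°  ✓
  (0,4): δ = 18.41°  ✓
  (0,5): δ = 68.70°  ·
  (0,6): δ = 127.29°  ·
  (1,2): δ = 150.35°  ·
  (1,3): δ = 85.95°  ·
  (1,4): δ = 27.07°  ✓
  (1,5): δ = 23.22°  ✓
  (1,6): δ = 81.81°  ·
  (2,3): δ = 115.60°  ·
  (2,4): δ = 56.73°  ·
  (2,5): δ = 6.44°  ✓
  (2,6): δ = 52.15°  ✓
  (3,4): δ = 121.13°  ·
  (3,5): δ = 70.84°  ·
  (3,6): δ = 12.25°  ✓
  (4,5): δ = 129.71°  ·
  (4,6): δ = 71.12°  ·
  (5,6): δ = 121.41°  ·
antipodal pairs: 7

count = 7; pairs: (0,3), (0,4), (1,4), (1,5), (2,5), (2,6), (3,6)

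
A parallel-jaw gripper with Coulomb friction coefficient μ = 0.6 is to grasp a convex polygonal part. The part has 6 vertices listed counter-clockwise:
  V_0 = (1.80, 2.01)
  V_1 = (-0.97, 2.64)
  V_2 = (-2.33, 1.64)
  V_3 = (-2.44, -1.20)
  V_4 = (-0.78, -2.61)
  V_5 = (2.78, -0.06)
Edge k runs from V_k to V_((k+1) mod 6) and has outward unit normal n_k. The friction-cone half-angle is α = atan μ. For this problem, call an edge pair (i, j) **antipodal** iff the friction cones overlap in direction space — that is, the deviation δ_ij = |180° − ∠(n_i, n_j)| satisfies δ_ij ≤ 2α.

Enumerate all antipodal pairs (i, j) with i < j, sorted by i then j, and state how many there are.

α = atan 0.6 = 30.96°;  2α = 61.93°
n_0 = (+0.2218, +0.9751)
n_1 = (-0.5924, +0.8057)
n_2 = (-0.9993, +0.0387)
n_3 = (-0.6474, -0.7622)
n_4 = (+0.5823, -0.8130)
n_5 = (+0.9038, +0.4279)
  (0,1): δ = 130.86°  ·
  (0,2): δ = 79.40°  ·
  (0,3): δ = 27.53°  ✓
  (0,4): δ = 48.43°  ✓
  (0,5): δ = 128.15°  ·
  (1,2): δ = 128.54°  ·
  (1,3): δ = 76.67°  ·
  (1,4): δ = 0.71°  ✓
  (1,5): δ = 79.01°  ·
  (2,3): δ = 128.13°  ·
  (2,4): δ = 52.17°  ✓
  (2,5): δ = 27.55°  ✓
  (3,4): δ = 104.04°  ·
  (3,5): δ = 24.32°  ✓
  (4,5): δ = 100.28°  ·
antipodal pairs: 6

count = 6; pairs: (0,3), (0,4), (1,4), (2,4), (2,5), (3,5)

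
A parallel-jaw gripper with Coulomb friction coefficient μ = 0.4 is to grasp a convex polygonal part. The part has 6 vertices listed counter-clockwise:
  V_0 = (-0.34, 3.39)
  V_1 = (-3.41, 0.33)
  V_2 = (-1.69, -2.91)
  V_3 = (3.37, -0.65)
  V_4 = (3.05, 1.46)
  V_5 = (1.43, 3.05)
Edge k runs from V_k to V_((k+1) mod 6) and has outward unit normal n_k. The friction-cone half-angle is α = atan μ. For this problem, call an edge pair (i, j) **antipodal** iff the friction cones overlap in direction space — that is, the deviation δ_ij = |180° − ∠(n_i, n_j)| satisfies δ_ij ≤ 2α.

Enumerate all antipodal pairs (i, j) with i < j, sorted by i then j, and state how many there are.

count = 4; pairs: (0,2), (1,3), (1,4), (2,5)

α = atan 0.4 = 21.80°;  2α = 43.60°
n_0 = (-0.7060, +0.7083)
n_1 = (-0.8833, -0.4689)
n_2 = (+0.4078, -0.9131)
n_3 = (+0.9887, +0.1499)
n_4 = (+0.7005, +0.7137)
n_5 = (+0.1886, +0.9820)
  (0,1): δ = 106.94°  ·
  (0,2): δ = 20.84°  ✓
  (0,3): δ = 53.72°  ·
  (0,4): δ = 90.63°  ·
  (0,5): δ = 124.22°  ·
  (1,2): δ = 93.89°  ·
  (1,3): δ = 19.34°  ✓
  (1,4): δ = 17.57°  ✓
  (1,5): δ = 51.16°  ·
  (2,3): δ = 105.44°  ·
  (2,4): δ = 68.53°  ·
  (2,5): δ = 34.94°  ✓
  (3,4): δ = 143.09°  ·
  (3,5): δ = 109.50°  ·
  (4,5): δ = 146.41°  ·
antipodal pairs: 4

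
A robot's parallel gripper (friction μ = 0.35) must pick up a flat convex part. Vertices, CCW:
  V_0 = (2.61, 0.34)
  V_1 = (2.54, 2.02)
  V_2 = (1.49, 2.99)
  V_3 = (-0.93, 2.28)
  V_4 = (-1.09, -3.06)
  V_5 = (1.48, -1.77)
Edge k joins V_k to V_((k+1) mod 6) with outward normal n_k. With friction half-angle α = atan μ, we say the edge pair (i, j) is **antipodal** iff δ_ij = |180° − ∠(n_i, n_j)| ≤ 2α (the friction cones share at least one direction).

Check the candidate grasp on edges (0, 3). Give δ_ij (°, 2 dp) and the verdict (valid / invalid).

δ = 4.10°, valid

α = atan 0.35 = 19.29°;  2α = 38.58°
edge 0: e_0 = (-0.07, +1.68);  n_0 = (+0.9991, +0.0416)
edge 3: e_3 = (-0.16, -5.34);  n_3 = (-0.9996, +0.0299)
∠(n_0, n_3) = 175.90°
δ = |180° − 175.90°| = 4.10°
4.10° ≤ 2α = 38.58°  →  valid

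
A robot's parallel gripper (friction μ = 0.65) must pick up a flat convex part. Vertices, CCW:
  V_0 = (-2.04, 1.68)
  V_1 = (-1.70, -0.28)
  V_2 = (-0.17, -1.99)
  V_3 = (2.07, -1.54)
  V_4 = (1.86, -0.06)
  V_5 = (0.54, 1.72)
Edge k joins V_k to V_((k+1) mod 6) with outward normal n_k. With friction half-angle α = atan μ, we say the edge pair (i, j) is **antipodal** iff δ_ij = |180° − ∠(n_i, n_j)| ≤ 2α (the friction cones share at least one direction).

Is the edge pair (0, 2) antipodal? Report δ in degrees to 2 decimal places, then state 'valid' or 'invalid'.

δ = 88.48°, invalid

α = atan 0.65 = 33.02°;  2α = 66.05°
edge 0: e_0 = (+0.34, -1.96);  n_0 = (-0.9853, -0.1709)
edge 2: e_2 = (+2.24, +0.45);  n_2 = (+0.1970, -0.9804)
∠(n_0, n_2) = 91.52°
δ = |180° − 91.52°| = 88.48°
88.48° > 2α = 66.05°  →  invalid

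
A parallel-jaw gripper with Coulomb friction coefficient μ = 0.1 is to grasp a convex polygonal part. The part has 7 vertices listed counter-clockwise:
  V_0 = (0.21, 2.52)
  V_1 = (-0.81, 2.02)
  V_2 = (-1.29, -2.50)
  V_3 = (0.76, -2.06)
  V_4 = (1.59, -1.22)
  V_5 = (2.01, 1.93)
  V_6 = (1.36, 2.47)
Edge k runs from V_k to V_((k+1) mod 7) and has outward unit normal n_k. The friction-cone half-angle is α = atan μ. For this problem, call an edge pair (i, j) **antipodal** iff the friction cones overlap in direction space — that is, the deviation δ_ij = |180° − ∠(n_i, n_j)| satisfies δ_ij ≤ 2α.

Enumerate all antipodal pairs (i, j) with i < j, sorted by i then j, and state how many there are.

α = atan 0.1 = 5.71°;  2α = 11.42°
n_0 = (-0.4402, +0.8979)
n_1 = (-0.9944, +0.1056)
n_2 = (+0.2099, -0.9777)
n_3 = (+0.7113, -0.7029)
n_4 = (+0.9912, -0.1322)
n_5 = (+0.6390, +0.7692)
n_6 = (+0.0434, +0.9991)
  (0,1): δ = 122.18°  ·
  (0,2): δ = 14.00°  ·
  (0,3): δ = 19.23°  ·
  (0,4): δ = 56.29°  ·
  (0,5): δ = 114.17°  ·
  (0,6): δ = 151.40°  ·
  (1,2): δ = 71.82°  ·
  (1,3): δ = 38.60°  ·
  (1,4): δ = 1.53°  ✓
  (1,5): δ = 56.34°  ·
  (1,6): δ = 93.57°  ·
  (2,3): δ = 146.77°  ·
  (2,4): δ = 109.71°  ·
  (2,5): δ = 51.83°  ·
  (2,6): δ = 14.60°  ·
  (3,4): δ = 142.94°  ·
  (3,5): δ = 85.06°  ·
  (3,6): δ = 47.83°  ·
  (4,5): δ = 122.12°  ·
  (4,6): δ = 84.89°  ·
  (5,6): δ = 142.77°  ·
antipodal pairs: 1

count = 1; pairs: (1,4)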